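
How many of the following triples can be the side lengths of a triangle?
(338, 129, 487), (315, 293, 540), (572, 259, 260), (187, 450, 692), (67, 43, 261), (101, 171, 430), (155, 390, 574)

(129,338,487): 129+338 ≤ 487 → not valid
(293,315,540): 293+315 > 540 → valid
(259,260,572): 259+260 ≤ 572 → not valid
(187,450,692): 187+450 ≤ 692 → not valid
(43,67,261): 43+67 ≤ 261 → not valid
(101,171,430): 101+171 ≤ 430 → not valid
(155,390,574): 155+390 ≤ 574 → not valid
1 of the 7 triples forms a triangle.

1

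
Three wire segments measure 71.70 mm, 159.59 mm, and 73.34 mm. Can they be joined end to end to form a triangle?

The longest side is 159.59, but the other two sum to only 145.04.
145.04 < 159.59, so the triangle inequality fails.

No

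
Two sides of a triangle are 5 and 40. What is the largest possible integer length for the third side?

44

The third side must be strictly less than 5 + 40 = 45.
The largest integer below 45 is 44.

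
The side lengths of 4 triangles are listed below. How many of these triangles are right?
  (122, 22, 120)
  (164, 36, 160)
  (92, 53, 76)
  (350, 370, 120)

3

(122,22,120): 22²+120² = 14884 = 122² → right
(164,36,160): 36²+160² = 26896 = 164² → right
(92,53,76): 53²+76² = 8585 > 8464 = 92² → acute
(350,370,120): 120²+350² = 136900 = 370² → right
3 of the 4 are right.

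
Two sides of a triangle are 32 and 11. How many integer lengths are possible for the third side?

The third side lies in the open interval (21, 43).
Integers from 22 to 42 inclusive: 42 − 22 + 1 = 21.

21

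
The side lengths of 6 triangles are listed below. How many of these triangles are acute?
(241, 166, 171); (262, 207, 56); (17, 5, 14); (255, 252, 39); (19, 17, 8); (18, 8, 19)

(241,166,171): 166²+171² = 56797 < 58081 = 241² → obtuse
(262,207,56): 56²+207² = 45985 < 68644 = 262² → obtuse
(17,5,14): 5²+14² = 221 < 289 = 17² → obtuse
(255,252,39): 39²+252² = 65025 = 255² → right
(19,17,8): 8²+17² = 353 < 361 = 19² → obtuse
(18,8,19): 8²+18² = 388 > 361 = 19² → acute
1 of the 6 is acute.

1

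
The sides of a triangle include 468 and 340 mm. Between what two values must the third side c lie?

128 < c < 808

By the triangle inequality, c must be less than 468 + 340 = 808 and greater than |468 − 340| = 128.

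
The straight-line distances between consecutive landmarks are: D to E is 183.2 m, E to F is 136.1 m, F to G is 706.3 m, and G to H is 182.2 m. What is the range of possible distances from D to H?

204.8 ≤ DH ≤ 1207.8 m

The maximum is all hops collinear in one direction: 183.2 + 136.1 + 706.3 + 182.2 = 1207.8.
The longest hop is 706.3; the others sum to 501.5. Folding the others back against it leaves at least 706.3 − 501.5 = 204.8.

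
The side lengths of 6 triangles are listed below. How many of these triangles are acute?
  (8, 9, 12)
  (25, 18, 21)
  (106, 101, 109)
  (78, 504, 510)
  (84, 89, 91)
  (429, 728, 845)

4

(8,9,12): 8²+9² = 145 > 144 = 12² → acute
(25,18,21): 18²+21² = 765 > 625 = 25² → acute
(106,101,109): 101²+106² = 21437 > 11881 = 109² → acute
(78,504,510): 78²+504² = 260100 = 510² → right
(84,89,91): 84²+89² = 14977 > 8281 = 91² → acute
(429,728,845): 429²+728² = 714025 = 845² → right
4 of the 6 are acute.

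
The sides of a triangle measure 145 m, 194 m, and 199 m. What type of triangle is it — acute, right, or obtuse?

Compare the square of the longest side to the sum of squares of the other two: 145² + 194² = 58661 > 39601 = 199².

acute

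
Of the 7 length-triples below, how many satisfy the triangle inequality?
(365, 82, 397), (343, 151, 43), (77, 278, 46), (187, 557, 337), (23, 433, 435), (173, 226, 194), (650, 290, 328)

(82,365,397): 82+365 > 397 → valid
(43,151,343): 43+151 ≤ 343 → not valid
(46,77,278): 46+77 ≤ 278 → not valid
(187,337,557): 187+337 ≤ 557 → not valid
(23,433,435): 23+433 > 435 → valid
(173,194,226): 173+194 > 226 → valid
(290,328,650): 290+328 ≤ 650 → not valid
3 of the 7 triples form a triangle.

3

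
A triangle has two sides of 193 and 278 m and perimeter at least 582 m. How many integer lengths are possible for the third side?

Triangle inequality: 85 < x < 471. Perimeter ≥ 582 gives x ≥ 582 − 193 − 278 = 111.
So 111 ≤ x < 471; integers 111 through 470: 360 values.

360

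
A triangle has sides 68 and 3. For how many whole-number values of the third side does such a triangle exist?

The third side lies in the open interval (65, 71).
Integers from 66 to 70 inclusive: 70 − 66 + 1 = 5.

5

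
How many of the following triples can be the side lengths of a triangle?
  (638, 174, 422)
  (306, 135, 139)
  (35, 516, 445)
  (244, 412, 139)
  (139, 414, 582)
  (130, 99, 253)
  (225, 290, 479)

1

(174,422,638): 174+422 ≤ 638 → not valid
(135,139,306): 135+139 ≤ 306 → not valid
(35,445,516): 35+445 ≤ 516 → not valid
(139,244,412): 139+244 ≤ 412 → not valid
(139,414,582): 139+414 ≤ 582 → not valid
(99,130,253): 99+130 ≤ 253 → not valid
(225,290,479): 225+290 > 479 → valid
1 of the 7 triples forms a triangle.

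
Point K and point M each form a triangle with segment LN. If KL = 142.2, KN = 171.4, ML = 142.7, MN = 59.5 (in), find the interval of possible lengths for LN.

83.2 < LN < 202.2

From triangle KLN: |142.2 − 171.4| < LN < 142.2 + 171.4, i.e. 29.2 < LN < 313.6.
From triangle MLN: 83.2 < LN < 202.2.
Both must hold, so LN lies in the intersection.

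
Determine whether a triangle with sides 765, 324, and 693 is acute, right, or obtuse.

Compare the square of the longest side to the sum of squares of the other two: 324² + 693² = 585225 = 765².

right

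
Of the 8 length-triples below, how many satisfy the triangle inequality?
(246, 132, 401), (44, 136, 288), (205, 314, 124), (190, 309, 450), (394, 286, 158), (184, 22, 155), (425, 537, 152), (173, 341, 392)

(132,246,401): 132+246 ≤ 401 → not valid
(44,136,288): 44+136 ≤ 288 → not valid
(124,205,314): 124+205 > 314 → valid
(190,309,450): 190+309 > 450 → valid
(158,286,394): 158+286 > 394 → valid
(22,155,184): 22+155 ≤ 184 → not valid
(152,425,537): 152+425 > 537 → valid
(173,341,392): 173+341 > 392 → valid
5 of the 8 triples form a triangle.

5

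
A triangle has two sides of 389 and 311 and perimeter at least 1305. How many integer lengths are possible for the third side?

Triangle inequality: 78 < x < 700. Perimeter ≥ 1305 gives x ≥ 1305 − 389 − 311 = 605.
So 605 ≤ x < 700; integers 605 through 699: 95 values.

95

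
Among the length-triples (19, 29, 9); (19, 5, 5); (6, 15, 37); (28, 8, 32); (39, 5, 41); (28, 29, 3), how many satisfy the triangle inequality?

3

(9,19,29): 9+19 ≤ 29 → not valid
(5,5,19): 5+5 ≤ 19 → not valid
(6,15,37): 6+15 ≤ 37 → not valid
(8,28,32): 8+28 > 32 → valid
(5,39,41): 5+39 > 41 → valid
(3,28,29): 3+28 > 29 → valid
3 of the 6 triples form a triangle.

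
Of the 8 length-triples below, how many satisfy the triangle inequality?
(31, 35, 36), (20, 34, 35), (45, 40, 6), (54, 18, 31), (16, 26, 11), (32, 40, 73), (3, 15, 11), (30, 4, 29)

5

(31,35,36): 31+35 > 36 → valid
(20,34,35): 20+34 > 35 → valid
(6,40,45): 6+40 > 45 → valid
(18,31,54): 18+31 ≤ 54 → not valid
(11,16,26): 11+16 > 26 → valid
(32,40,73): 32+40 ≤ 73 → not valid
(3,11,15): 3+11 ≤ 15 → not valid
(4,29,30): 4+29 > 30 → valid
5 of the 8 triples form a triangle.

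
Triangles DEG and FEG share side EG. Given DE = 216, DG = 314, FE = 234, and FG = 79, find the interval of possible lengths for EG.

155 < EG < 313

From triangle DEG: |216 − 314| < EG < 216 + 314, i.e. 98 < EG < 530.
From triangle FEG: 155 < EG < 313.
Both must hold, so EG lies in the intersection.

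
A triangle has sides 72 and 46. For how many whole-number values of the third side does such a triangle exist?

91

The third side lies in the open interval (26, 118).
Integers from 27 to 117 inclusive: 117 − 27 + 1 = 91.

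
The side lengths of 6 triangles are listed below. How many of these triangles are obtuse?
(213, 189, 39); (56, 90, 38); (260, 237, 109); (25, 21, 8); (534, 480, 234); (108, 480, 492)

(213,189,39): 39²+189² = 37242 < 45369 = 213² → obtuse
(56,90,38): 38²+56² = 4580 < 8100 = 90² → obtuse
(260,237,109): 109²+237² = 68050 > 67600 = 260² → acute
(25,21,8): 8²+21² = 505 < 625 = 25² → obtuse
(534,480,234): 234²+480² = 285156 = 534² → right
(108,480,492): 108²+480² = 242064 = 492² → right
3 of the 6 are obtuse.

3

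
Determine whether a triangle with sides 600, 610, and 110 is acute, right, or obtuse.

right

Compare the square of the longest side to the sum of squares of the other two: 110² + 600² = 372100 = 610².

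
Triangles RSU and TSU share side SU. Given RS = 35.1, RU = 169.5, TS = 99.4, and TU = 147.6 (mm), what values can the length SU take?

134.4 < SU < 204.6

From triangle RSU: |35.1 − 169.5| < SU < 35.1 + 169.5, i.e. 134.4 < SU < 204.6.
From triangle TSU: 48.2 < SU < 247.0.
Both must hold, so SU lies in the intersection.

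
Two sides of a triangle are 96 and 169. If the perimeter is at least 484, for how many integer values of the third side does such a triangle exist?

46

Triangle inequality: 73 < x < 265. Perimeter ≥ 484 gives x ≥ 484 − 96 − 169 = 219.
So 219 ≤ x < 265; integers 219 through 264: 46 values.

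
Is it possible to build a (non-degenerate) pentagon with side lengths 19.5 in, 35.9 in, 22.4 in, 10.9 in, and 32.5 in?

A pentagon exists iff every side is shorter than the sum of the others — equivalently, the longest side is less than the sum of the rest.
Longest side 35.9 < 85.3 (sum of the remaining 4), so yes.

Yes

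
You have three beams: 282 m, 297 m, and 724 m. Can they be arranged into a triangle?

The longest side is 724, but the other two sum to only 579.
579 < 724, so the triangle inequality fails.

No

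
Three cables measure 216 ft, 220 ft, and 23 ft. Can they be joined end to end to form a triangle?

The longest side is 220, and the other two sum to 239.
Since 239 > 220, the triangle inequality holds.

Yes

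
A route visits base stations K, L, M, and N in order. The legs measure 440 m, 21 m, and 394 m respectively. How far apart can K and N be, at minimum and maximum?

25 ≤ KN ≤ 855 m

The maximum is all hops collinear in one direction: 440 + 21 + 394 = 855.
The longest hop is 440; the others sum to 415. Folding the others back against it leaves at least 440 − 415 = 25.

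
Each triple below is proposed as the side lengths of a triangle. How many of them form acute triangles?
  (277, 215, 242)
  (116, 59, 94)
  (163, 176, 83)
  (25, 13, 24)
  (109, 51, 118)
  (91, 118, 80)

5

(277,215,242): 215²+242² = 104789 > 76729 = 277² → acute
(116,59,94): 59²+94² = 12317 < 13456 = 116² → obtuse
(163,176,83): 83²+163² = 33458 > 30976 = 176² → acute
(25,13,24): 13²+24² = 745 > 625 = 25² → acute
(109,51,118): 51²+109² = 14482 > 13924 = 118² → acute
(91,118,80): 80²+91² = 14681 > 13924 = 118² → acute
5 of the 6 are acute.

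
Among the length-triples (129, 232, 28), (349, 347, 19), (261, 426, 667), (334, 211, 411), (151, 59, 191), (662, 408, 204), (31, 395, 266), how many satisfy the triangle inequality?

4

(28,129,232): 28+129 ≤ 232 → not valid
(19,347,349): 19+347 > 349 → valid
(261,426,667): 261+426 > 667 → valid
(211,334,411): 211+334 > 411 → valid
(59,151,191): 59+151 > 191 → valid
(204,408,662): 204+408 ≤ 662 → not valid
(31,266,395): 31+266 ≤ 395 → not valid
4 of the 7 triples form a triangle.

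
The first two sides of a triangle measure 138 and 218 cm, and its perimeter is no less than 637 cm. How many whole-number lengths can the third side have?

75

Triangle inequality: 80 < x < 356. Perimeter ≥ 637 gives x ≥ 637 − 138 − 218 = 281.
So 281 ≤ x < 356; integers 281 through 355: 75 values.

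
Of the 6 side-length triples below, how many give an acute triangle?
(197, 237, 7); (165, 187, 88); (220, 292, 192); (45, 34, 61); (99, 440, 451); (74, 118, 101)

(197,237,7): 7+197 ≤ 237, not a triangle
(165,187,88): 88²+165² = 34969 = 187² → right
(220,292,192): 192²+220² = 85264 = 292² → right
(45,34,61): 34²+45² = 3181 < 3721 = 61² → obtuse
(99,440,451): 99²+440² = 203401 = 451² → right
(74,118,101): 74²+101² = 15677 > 13924 = 118² → acute
1 of the 6 is acute.

1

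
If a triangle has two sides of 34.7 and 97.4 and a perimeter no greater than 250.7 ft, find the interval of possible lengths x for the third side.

Triangle inequality alone gives 62.7 < x < 132.1.
The perimeter condition gives x ≤ 250.7 − 34.7 − 97.4 = 118.6.
Intersecting the two: 62.7 < x ≤ 118.6.

62.7 < x ≤ 118.6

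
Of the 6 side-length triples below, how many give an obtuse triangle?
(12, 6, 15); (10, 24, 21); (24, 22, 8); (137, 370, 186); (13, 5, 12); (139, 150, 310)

3

(12,6,15): 6²+12² = 180 < 225 = 15² → obtuse
(10,24,21): 10²+21² = 541 < 576 = 24² → obtuse
(24,22,8): 8²+22² = 548 < 576 = 24² → obtuse
(137,370,186): 137+186 ≤ 370, not a triangle
(13,5,12): 5²+12² = 169 = 13² → right
(139,150,310): 139+150 ≤ 310, not a triangle
3 of the 6 are obtuse.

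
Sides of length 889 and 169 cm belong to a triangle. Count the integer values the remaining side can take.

337

The third side lies in the open interval (720, 1058).
Integers from 721 to 1057 inclusive: 1057 − 721 + 1 = 337.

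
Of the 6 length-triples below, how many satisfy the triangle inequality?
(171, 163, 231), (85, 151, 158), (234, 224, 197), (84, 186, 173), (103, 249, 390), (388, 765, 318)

4

(163,171,231): 163+171 > 231 → valid
(85,151,158): 85+151 > 158 → valid
(197,224,234): 197+224 > 234 → valid
(84,173,186): 84+173 > 186 → valid
(103,249,390): 103+249 ≤ 390 → not valid
(318,388,765): 318+388 ≤ 765 → not valid
4 of the 6 triples form a triangle.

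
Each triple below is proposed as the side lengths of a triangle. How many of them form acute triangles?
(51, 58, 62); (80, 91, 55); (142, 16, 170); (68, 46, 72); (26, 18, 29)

(51,58,62): 51²+58² = 5965 > 3844 = 62² → acute
(80,91,55): 55²+80² = 9425 > 8281 = 91² → acute
(142,16,170): 16+142 ≤ 170, not a triangle
(68,46,72): 46²+68² = 6740 > 5184 = 72² → acute
(26,18,29): 18²+26² = 1000 > 841 = 29² → acute
4 of the 5 are acute.

4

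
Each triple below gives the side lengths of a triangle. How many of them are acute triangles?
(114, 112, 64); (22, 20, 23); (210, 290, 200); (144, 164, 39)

(114,112,64): 64²+112² = 16640 > 12996 = 114² → acute
(22,20,23): 20²+22² = 884 > 529 = 23² → acute
(210,290,200): 200²+210² = 84100 = 290² → right
(144,164,39): 39²+144² = 22257 < 26896 = 164² → obtuse
2 of the 4 are acute.

2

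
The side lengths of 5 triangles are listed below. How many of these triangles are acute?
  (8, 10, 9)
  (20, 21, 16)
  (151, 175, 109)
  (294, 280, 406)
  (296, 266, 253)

4

(8,10,9): 8²+9² = 145 > 100 = 10² → acute
(20,21,16): 16²+20² = 656 > 441 = 21² → acute
(151,175,109): 109²+151² = 34682 > 30625 = 175² → acute
(294,280,406): 280²+294² = 164836 = 406² → right
(296,266,253): 253²+266² = 134765 > 87616 = 296² → acute
4 of the 5 are acute.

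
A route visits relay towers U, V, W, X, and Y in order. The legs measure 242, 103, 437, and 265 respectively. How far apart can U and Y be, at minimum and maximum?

The maximum is all hops collinear in one direction: 242 + 103 + 437 + 265 = 1047.
The longest hop is 437; the others sum to 610. Since 437 ≤ 610, the path can fold back on itself completely, so the minimum distance is 0.

0 ≤ UY ≤ 1047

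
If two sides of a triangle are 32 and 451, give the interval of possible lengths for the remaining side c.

By the triangle inequality, c must be less than 32 + 451 = 483 and greater than |32 − 451| = 419.

419 < c < 483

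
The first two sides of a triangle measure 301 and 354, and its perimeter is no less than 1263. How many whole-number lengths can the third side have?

47

Triangle inequality: 53 < x < 655. Perimeter ≥ 1263 gives x ≥ 1263 − 301 − 354 = 608.
So 608 ≤ x < 655; integers 608 through 654: 47 values.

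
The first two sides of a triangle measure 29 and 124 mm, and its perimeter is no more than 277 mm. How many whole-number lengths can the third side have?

Triangle inequality: 95 < x < 153. Perimeter ≤ 277 gives x ≤ 277 − 29 − 124 = 124.
So 95 < x ≤ 124; integers 96 through 124: 29 values.

29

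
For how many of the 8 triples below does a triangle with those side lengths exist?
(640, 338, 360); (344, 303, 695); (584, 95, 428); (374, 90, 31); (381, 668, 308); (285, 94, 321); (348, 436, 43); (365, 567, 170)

(338,360,640): 338+360 > 640 → valid
(303,344,695): 303+344 ≤ 695 → not valid
(95,428,584): 95+428 ≤ 584 → not valid
(31,90,374): 31+90 ≤ 374 → not valid
(308,381,668): 308+381 > 668 → valid
(94,285,321): 94+285 > 321 → valid
(43,348,436): 43+348 ≤ 436 → not valid
(170,365,567): 170+365 ≤ 567 → not valid
3 of the 8 triples form a triangle.

3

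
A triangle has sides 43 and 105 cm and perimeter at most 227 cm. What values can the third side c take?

62 < c ≤ 79 cm

Triangle inequality alone gives 62 < c < 148.
The perimeter condition gives c ≤ 227 − 43 − 105 = 79.
Intersecting the two: 62 < c ≤ 79.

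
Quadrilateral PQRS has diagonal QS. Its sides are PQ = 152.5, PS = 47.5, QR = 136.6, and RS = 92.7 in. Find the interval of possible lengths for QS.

From triangle PQS: |152.5 − 47.5| < QS < 152.5 + 47.5, i.e. 105.0 < QS < 200.0.
From triangle RQS: 43.9 < QS < 229.3.
Both must hold, so QS lies in the intersection.

105.0 < QS < 200.0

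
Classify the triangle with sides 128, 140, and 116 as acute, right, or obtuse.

acute

Compare the square of the longest side to the sum of squares of the other two: 116² + 128² = 29840 > 19600 = 140².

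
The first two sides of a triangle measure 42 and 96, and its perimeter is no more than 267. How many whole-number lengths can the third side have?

75

Triangle inequality: 54 < x < 138. Perimeter ≤ 267 gives x ≤ 267 − 42 − 96 = 129.
So 54 < x ≤ 129; integers 55 through 129: 75 values.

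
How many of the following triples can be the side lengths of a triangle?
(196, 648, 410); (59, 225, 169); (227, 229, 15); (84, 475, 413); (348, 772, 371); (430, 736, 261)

3

(196,410,648): 196+410 ≤ 648 → not valid
(59,169,225): 59+169 > 225 → valid
(15,227,229): 15+227 > 229 → valid
(84,413,475): 84+413 > 475 → valid
(348,371,772): 348+371 ≤ 772 → not valid
(261,430,736): 261+430 ≤ 736 → not valid
3 of the 6 triples form a triangle.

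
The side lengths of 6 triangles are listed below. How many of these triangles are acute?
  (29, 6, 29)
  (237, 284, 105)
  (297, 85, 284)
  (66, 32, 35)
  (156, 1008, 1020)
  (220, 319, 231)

1

(29,6,29): 6²+29² = 877 > 841 = 29² → acute
(237,284,105): 105²+237² = 67194 < 80656 = 284² → obtuse
(297,85,284): 85²+284² = 87881 < 88209 = 297² → obtuse
(66,32,35): 32²+35² = 2249 < 4356 = 66² → obtuse
(156,1008,1020): 156²+1008² = 1040400 = 1020² → right
(220,319,231): 220²+231² = 101761 = 319² → right
1 of the 6 is acute.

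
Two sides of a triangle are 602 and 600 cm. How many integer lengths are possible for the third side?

1199

The third side lies in the open interval (2, 1202).
Integers from 3 to 1201 inclusive: 1201 − 3 + 1 = 1199.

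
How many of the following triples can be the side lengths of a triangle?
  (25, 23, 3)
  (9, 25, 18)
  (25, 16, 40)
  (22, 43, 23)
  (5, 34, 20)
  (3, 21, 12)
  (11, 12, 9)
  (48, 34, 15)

6

(3,23,25): 3+23 > 25 → valid
(9,18,25): 9+18 > 25 → valid
(16,25,40): 16+25 > 40 → valid
(22,23,43): 22+23 > 43 → valid
(5,20,34): 5+20 ≤ 34 → not valid
(3,12,21): 3+12 ≤ 21 → not valid
(9,11,12): 9+11 > 12 → valid
(15,34,48): 15+34 > 48 → valid
6 of the 8 triples form a triangle.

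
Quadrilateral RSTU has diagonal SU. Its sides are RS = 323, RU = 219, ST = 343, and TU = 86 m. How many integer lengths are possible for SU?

From triangle RSU: 104 < SU < 542.
From triangle TSU: 257 < SU < 429.
Intersection: 257 < SU < 429, so integers 258 through 428: 171 values.

171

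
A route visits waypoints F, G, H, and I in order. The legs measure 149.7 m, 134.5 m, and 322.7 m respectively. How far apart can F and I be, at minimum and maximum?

38.5 ≤ FI ≤ 606.9 m

The maximum is all hops collinear in one direction: 149.7 + 134.5 + 322.7 = 606.9.
The longest hop is 322.7; the others sum to 284.2. Folding the others back against it leaves at least 322.7 − 284.2 = 38.5.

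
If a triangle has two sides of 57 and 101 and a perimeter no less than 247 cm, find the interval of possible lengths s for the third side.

89 ≤ s < 158

Triangle inequality alone gives 44 < s < 158.
The perimeter condition gives s ≥ 247 − 57 − 101 = 89.
Intersecting the two: 89 ≤ s < 158.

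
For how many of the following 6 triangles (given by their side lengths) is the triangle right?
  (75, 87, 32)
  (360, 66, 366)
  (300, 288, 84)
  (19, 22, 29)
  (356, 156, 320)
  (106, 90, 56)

4

(75,87,32): 32²+75² = 6649 < 7569 = 87² → obtuse
(360,66,366): 66²+360² = 133956 = 366² → right
(300,288,84): 84²+288² = 90000 = 300² → right
(19,22,29): 19²+22² = 845 > 841 = 29² → acute
(356,156,320): 156²+320² = 126736 = 356² → right
(106,90,56): 56²+90² = 11236 = 106² → right
4 of the 6 are right.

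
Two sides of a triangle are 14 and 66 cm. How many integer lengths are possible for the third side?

27

The third side lies in the open interval (52, 80).
Integers from 53 to 79 inclusive: 79 − 53 + 1 = 27.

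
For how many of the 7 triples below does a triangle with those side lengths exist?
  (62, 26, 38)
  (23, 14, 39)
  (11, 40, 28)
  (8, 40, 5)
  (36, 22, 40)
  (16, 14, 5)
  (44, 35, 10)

4

(26,38,62): 26+38 > 62 → valid
(14,23,39): 14+23 ≤ 39 → not valid
(11,28,40): 11+28 ≤ 40 → not valid
(5,8,40): 5+8 ≤ 40 → not valid
(22,36,40): 22+36 > 40 → valid
(5,14,16): 5+14 > 16 → valid
(10,35,44): 10+35 > 44 → valid
4 of the 7 triples form a triangle.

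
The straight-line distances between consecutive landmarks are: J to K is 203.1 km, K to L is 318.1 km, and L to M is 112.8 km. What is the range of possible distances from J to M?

2.2 ≤ JM ≤ 634.0 km

The maximum is all hops collinear in one direction: 203.1 + 318.1 + 112.8 = 634.0.
The longest hop is 318.1; the others sum to 315.9. Folding the others back against it leaves at least 318.1 − 315.9 = 2.2.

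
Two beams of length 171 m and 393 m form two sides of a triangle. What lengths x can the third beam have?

By the triangle inequality, x must be less than 171 + 393 = 564 and greater than |171 − 393| = 222.

222 < x < 564 (m)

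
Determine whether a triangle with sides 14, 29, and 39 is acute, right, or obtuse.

Compare the square of the longest side to the sum of squares of the other two: 14² + 29² = 1037 < 1521 = 39².

obtuse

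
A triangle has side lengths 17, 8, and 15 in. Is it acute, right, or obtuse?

right

Compare the square of the longest side to the sum of squares of the other two: 8² + 15² = 289 = 17².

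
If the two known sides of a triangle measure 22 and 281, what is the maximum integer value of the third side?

The third side must be strictly less than 22 + 281 = 303.
The largest integer below 303 is 302.

302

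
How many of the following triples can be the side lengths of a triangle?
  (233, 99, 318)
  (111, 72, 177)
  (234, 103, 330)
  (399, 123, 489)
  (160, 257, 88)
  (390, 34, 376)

(99,233,318): 99+233 > 318 → valid
(72,111,177): 72+111 > 177 → valid
(103,234,330): 103+234 > 330 → valid
(123,399,489): 123+399 > 489 → valid
(88,160,257): 88+160 ≤ 257 → not valid
(34,376,390): 34+376 > 390 → valid
5 of the 6 triples form a triangle.

5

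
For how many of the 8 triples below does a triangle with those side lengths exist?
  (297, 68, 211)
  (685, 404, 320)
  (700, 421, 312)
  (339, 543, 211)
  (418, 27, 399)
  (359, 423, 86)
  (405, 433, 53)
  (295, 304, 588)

7

(68,211,297): 68+211 ≤ 297 → not valid
(320,404,685): 320+404 > 685 → valid
(312,421,700): 312+421 > 700 → valid
(211,339,543): 211+339 > 543 → valid
(27,399,418): 27+399 > 418 → valid
(86,359,423): 86+359 > 423 → valid
(53,405,433): 53+405 > 433 → valid
(295,304,588): 295+304 > 588 → valid
7 of the 8 triples form a triangle.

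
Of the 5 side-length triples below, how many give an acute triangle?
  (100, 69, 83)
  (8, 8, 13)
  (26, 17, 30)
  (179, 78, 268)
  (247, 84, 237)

(100,69,83): 69²+83² = 11650 > 10000 = 100² → acute
(8,8,13): 8²+8² = 128 < 169 = 13² → obtuse
(26,17,30): 17²+26² = 965 > 900 = 30² → acute
(179,78,268): 78+179 ≤ 268, not a triangle
(247,84,237): 84²+237² = 63225 > 61009 = 247² → acute
3 of the 5 are acute.

3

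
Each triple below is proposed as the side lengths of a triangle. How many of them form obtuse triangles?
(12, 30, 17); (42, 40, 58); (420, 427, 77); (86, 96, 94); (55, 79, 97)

1

(12,30,17): 12+17 ≤ 30, not a triangle
(42,40,58): 40²+42² = 3364 = 58² → right
(420,427,77): 77²+420² = 182329 = 427² → right
(86,96,94): 86²+94² = 16232 > 9216 = 96² → acute
(55,79,97): 55²+79² = 9266 < 9409 = 97² → obtuse
1 of the 5 is obtuse.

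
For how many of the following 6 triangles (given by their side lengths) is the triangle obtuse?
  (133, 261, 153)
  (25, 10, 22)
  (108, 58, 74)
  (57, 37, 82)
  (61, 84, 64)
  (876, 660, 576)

(133,261,153): 133²+153² = 41098 < 68121 = 261² → obtuse
(25,10,22): 10²+22² = 584 < 625 = 25² → obtuse
(108,58,74): 58²+74² = 8840 < 11664 = 108² → obtuse
(57,37,82): 37²+57² = 4618 < 6724 = 82² → obtuse
(61,84,64): 61²+64² = 7817 > 7056 = 84² → acute
(876,660,576): 576²+660² = 767376 = 876² → right
4 of the 6 are obtuse.

4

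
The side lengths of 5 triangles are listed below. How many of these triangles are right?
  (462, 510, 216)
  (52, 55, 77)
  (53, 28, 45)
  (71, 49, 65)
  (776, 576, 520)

(462,510,216): 216²+462² = 260100 = 510² → right
(52,55,77): 52²+55² = 5729 < 5929 = 77² → obtuse
(53,28,45): 28²+45² = 2809 = 53² → right
(71,49,65): 49²+65² = 6626 > 5041 = 71² → acute
(776,576,520): 520²+576² = 602176 = 776² → right
3 of the 5 are right.

3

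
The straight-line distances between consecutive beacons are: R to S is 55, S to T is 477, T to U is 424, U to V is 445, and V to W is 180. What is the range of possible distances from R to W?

0 ≤ RW ≤ 1581

The maximum is all hops collinear in one direction: 55 + 477 + 424 + 445 + 180 = 1581.
The longest hop is 477; the others sum to 1104. Since 477 ≤ 1104, the path can fold back on itself completely, so the minimum distance is 0.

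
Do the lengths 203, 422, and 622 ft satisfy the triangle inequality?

The longest side is 622, and the other two sum to 625.
Since 625 > 622, the triangle inequality holds.

Yes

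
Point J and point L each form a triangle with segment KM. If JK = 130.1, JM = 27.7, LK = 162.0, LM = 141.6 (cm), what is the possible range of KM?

From triangle JKM: |130.1 − 27.7| < KM < 130.1 + 27.7, i.e. 102.4 < KM < 157.8.
From triangle LKM: 20.4 < KM < 303.6.
Both must hold, so KM lies in the intersection.

102.4 < KM < 157.8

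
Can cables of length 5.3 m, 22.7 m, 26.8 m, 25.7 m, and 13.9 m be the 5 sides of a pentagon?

Yes

A pentagon exists iff every side is shorter than the sum of the others — equivalently, the longest side is less than the sum of the rest.
Longest side 26.8 < 67.6 (sum of the remaining 4), so yes.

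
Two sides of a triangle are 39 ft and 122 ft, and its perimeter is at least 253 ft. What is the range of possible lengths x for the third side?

Triangle inequality alone gives 83 < x < 161.
The perimeter condition gives x ≥ 253 − 39 − 122 = 92.
Intersecting the two: 92 ≤ x < 161.

92 ≤ x < 161 ft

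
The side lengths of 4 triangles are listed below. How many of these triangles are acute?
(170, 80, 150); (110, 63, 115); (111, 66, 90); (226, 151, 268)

(170,80,150): 80²+150² = 28900 = 170² → right
(110,63,115): 63²+110² = 16069 > 13225 = 115² → acute
(111,66,90): 66²+90² = 12456 > 12321 = 111² → acute
(226,151,268): 151²+226² = 73877 > 71824 = 268² → acute
3 of the 4 are acute.

3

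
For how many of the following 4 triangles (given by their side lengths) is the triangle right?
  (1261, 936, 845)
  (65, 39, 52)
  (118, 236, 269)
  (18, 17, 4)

2

(1261,936,845): 845²+936² = 1590121 = 1261² → right
(65,39,52): 39²+52² = 4225 = 65² → right
(118,236,269): 118²+236² = 69620 < 72361 = 269² → obtuse
(18,17,4): 4²+17² = 305 < 324 = 18² → obtuse
2 of the 4 are right.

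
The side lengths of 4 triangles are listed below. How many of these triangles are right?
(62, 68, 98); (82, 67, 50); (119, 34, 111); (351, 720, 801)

1

(62,68,98): 62²+68² = 8468 < 9604 = 98² → obtuse
(82,67,50): 50²+67² = 6989 > 6724 = 82² → acute
(119,34,111): 34²+111² = 13477 < 14161 = 119² → obtuse
(351,720,801): 351²+720² = 641601 = 801² → right
1 of the 4 is right.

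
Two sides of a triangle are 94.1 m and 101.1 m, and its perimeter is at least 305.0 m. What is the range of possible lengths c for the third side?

Triangle inequality alone gives 7.0 < c < 195.2.
The perimeter condition gives c ≥ 305.0 − 94.1 − 101.1 = 109.8.
Intersecting the two: 109.8 ≤ c < 195.2.

109.8 ≤ c < 195.2 m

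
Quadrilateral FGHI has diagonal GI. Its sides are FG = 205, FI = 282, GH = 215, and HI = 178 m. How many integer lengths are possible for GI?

From triangle FGI: 77 < GI < 487.
From triangle HGI: 37 < GI < 393.
Intersection: 77 < GI < 393, so integers 78 through 392: 315 values.

315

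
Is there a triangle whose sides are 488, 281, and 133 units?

No

The longest side is 488, but the other two sum to only 414.
414 < 488, so the triangle inequality fails.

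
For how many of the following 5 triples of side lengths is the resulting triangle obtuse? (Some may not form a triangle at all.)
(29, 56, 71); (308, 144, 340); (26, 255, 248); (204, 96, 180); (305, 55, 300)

(29,56,71): 29²+56² = 3977 < 5041 = 71² → obtuse
(308,144,340): 144²+308² = 115600 = 340² → right
(26,255,248): 26²+248² = 62180 < 65025 = 255² → obtuse
(204,96,180): 96²+180² = 41616 = 204² → right
(305,55,300): 55²+300² = 93025 = 305² → right
2 of the 5 are obtuse.

2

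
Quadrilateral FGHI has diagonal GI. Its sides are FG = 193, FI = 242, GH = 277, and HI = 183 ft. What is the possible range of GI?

From triangle FGI: |193 − 242| < GI < 193 + 242, i.e. 49 < GI < 435.
From triangle HGI: 94 < GI < 460.
Both must hold, so GI lies in the intersection.

94 < GI < 435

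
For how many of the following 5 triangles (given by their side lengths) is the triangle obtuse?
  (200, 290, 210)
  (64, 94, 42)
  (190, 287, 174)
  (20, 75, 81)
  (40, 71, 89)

4

(200,290,210): 200²+210² = 84100 = 290² → right
(64,94,42): 42²+64² = 5860 < 8836 = 94² → obtuse
(190,287,174): 174²+190² = 66376 < 82369 = 287² → obtuse
(20,75,81): 20²+75² = 6025 < 6561 = 81² → obtuse
(40,71,89): 40²+71² = 6641 < 7921 = 89² → obtuse
4 of the 5 are obtuse.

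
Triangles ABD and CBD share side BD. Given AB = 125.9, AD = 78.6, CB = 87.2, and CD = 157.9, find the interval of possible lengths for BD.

From triangle ABD: |125.9 − 78.6| < BD < 125.9 + 78.6, i.e. 47.3 < BD < 204.5.
From triangle CBD: 70.7 < BD < 245.1.
Both must hold, so BD lies in the intersection.

70.7 < BD < 204.5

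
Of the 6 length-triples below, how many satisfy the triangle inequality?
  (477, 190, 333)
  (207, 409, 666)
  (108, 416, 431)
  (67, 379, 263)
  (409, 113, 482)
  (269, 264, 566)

(190,333,477): 190+333 > 477 → valid
(207,409,666): 207+409 ≤ 666 → not valid
(108,416,431): 108+416 > 431 → valid
(67,263,379): 67+263 ≤ 379 → not valid
(113,409,482): 113+409 > 482 → valid
(264,269,566): 264+269 ≤ 566 → not valid
3 of the 6 triples form a triangle.

3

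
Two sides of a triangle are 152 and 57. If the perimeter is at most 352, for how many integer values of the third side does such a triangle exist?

Triangle inequality: 95 < x < 209. Perimeter ≤ 352 gives x ≤ 352 − 152 − 57 = 143.
So 95 < x ≤ 143; integers 96 through 143: 48 values.

48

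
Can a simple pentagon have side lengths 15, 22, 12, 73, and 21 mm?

No

For a pentagon, each side must be shorter than the sum of the others.
Here the longest side is 73, but the remaining 4 sides sum to only 70.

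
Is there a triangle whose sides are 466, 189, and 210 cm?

The longest side is 466, but the other two sum to only 399.
399 < 466, so the triangle inequality fails.

No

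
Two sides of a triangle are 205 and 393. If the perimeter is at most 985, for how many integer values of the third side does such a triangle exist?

199

Triangle inequality: 188 < x < 598. Perimeter ≤ 985 gives x ≤ 985 − 205 − 393 = 387.
So 188 < x ≤ 387; integers 189 through 387: 199 values.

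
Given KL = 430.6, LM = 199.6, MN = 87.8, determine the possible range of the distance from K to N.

The maximum is all hops collinear in one direction: 430.6 + 199.6 + 87.8 = 718.0.
The longest hop is 430.6; the others sum to 287.4. Folding the others back against it leaves at least 430.6 − 287.4 = 143.2.

143.2 ≤ KN ≤ 718.0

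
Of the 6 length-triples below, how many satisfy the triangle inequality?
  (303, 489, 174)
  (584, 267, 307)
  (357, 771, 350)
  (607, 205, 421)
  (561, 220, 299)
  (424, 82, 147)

(174,303,489): 174+303 ≤ 489 → not valid
(267,307,584): 267+307 ≤ 584 → not valid
(350,357,771): 350+357 ≤ 771 → not valid
(205,421,607): 205+421 > 607 → valid
(220,299,561): 220+299 ≤ 561 → not valid
(82,147,424): 82+147 ≤ 424 → not valid
1 of the 6 triples forms a triangle.

1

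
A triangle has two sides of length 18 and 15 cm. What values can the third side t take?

3 < t < 33

By the triangle inequality, t must be less than 18 + 15 = 33 and greater than |18 − 15| = 3.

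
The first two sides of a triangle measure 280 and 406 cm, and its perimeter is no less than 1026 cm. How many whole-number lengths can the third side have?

Triangle inequality: 126 < x < 686. Perimeter ≥ 1026 gives x ≥ 1026 − 280 − 406 = 340.
So 340 ≤ x < 686; integers 340 through 685: 346 values.

346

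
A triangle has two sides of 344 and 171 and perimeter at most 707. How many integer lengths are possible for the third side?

19

Triangle inequality: 173 < x < 515. Perimeter ≤ 707 gives x ≤ 707 − 344 − 171 = 192.
So 173 < x ≤ 192; integers 174 through 192: 19 values.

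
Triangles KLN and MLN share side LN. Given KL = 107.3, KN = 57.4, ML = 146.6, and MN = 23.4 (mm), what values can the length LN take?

From triangle KLN: |107.3 − 57.4| < LN < 107.3 + 57.4, i.e. 49.9 < LN < 164.7.
From triangle MLN: 123.2 < LN < 170.0.
Both must hold, so LN lies in the intersection.

123.2 < LN < 164.7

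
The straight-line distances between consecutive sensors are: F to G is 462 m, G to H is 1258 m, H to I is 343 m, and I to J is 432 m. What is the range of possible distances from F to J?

The maximum is all hops collinear in one direction: 462 + 1258 + 343 + 432 = 2495.
The longest hop is 1258; the others sum to 1237. Folding the others back against it leaves at least 1258 − 1237 = 21.

21 ≤ FJ ≤ 2495 m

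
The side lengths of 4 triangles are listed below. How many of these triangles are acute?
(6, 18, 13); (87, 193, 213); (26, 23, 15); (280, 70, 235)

1

(6,18,13): 6²+13² = 205 < 324 = 18² → obtuse
(87,193,213): 87²+193² = 44818 < 45369 = 213² → obtuse
(26,23,15): 15²+23² = 754 > 676 = 26² → acute
(280,70,235): 70²+235² = 60125 < 78400 = 280² → obtuse
1 of the 4 is acute.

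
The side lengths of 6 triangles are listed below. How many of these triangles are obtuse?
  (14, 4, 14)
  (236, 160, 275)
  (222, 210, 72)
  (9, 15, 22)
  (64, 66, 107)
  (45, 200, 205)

2

(14,4,14): 4²+14² = 212 > 196 = 14² → acute
(236,160,275): 160²+236² = 81296 > 75625 = 275² → acute
(222,210,72): 72²+210² = 49284 = 222² → right
(9,15,22): 9²+15² = 306 < 484 = 22² → obtuse
(64,66,107): 64²+66² = 8452 < 11449 = 107² → obtuse
(45,200,205): 45²+200² = 42025 = 205² → right
2 of the 6 are obtuse.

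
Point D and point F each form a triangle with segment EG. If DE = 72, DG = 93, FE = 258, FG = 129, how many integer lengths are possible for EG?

35

From triangle DEG: 21 < EG < 165.
From triangle FEG: 129 < EG < 387.
Intersection: 129 < EG < 165, so integers 130 through 164: 35 values.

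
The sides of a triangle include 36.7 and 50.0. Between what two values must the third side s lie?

13.3 < s < 86.7

By the triangle inequality, s must be less than 36.7 + 50.0 = 86.7 and greater than |36.7 − 50.0| = 13.3.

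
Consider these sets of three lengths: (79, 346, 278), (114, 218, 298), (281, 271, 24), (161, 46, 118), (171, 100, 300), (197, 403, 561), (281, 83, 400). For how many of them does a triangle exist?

5

(79,278,346): 79+278 > 346 → valid
(114,218,298): 114+218 > 298 → valid
(24,271,281): 24+271 > 281 → valid
(46,118,161): 46+118 > 161 → valid
(100,171,300): 100+171 ≤ 300 → not valid
(197,403,561): 197+403 > 561 → valid
(83,281,400): 83+281 ≤ 400 → not valid
5 of the 7 triples form a triangle.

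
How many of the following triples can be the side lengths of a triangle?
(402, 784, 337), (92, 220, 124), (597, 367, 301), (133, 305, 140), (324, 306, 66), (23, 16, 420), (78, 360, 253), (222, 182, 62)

(337,402,784): 337+402 ≤ 784 → not valid
(92,124,220): 92+124 ≤ 220 → not valid
(301,367,597): 301+367 > 597 → valid
(133,140,305): 133+140 ≤ 305 → not valid
(66,306,324): 66+306 > 324 → valid
(16,23,420): 16+23 ≤ 420 → not valid
(78,253,360): 78+253 ≤ 360 → not valid
(62,182,222): 62+182 > 222 → valid
3 of the 8 triples form a triangle.

3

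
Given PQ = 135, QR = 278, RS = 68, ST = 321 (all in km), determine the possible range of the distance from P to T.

The maximum is all hops collinear in one direction: 135 + 278 + 68 + 321 = 802.
The longest hop is 321; the others sum to 481. Since 321 ≤ 481, the path can fold back on itself completely, so the minimum distance is 0.

0 ≤ PT ≤ 802 km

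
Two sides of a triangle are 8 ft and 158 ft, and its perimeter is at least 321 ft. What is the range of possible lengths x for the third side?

Triangle inequality alone gives 150 < x < 166.
The perimeter condition gives x ≥ 321 − 8 − 158 = 155.
Intersecting the two: 155 ≤ x < 166.

155 ≤ x < 166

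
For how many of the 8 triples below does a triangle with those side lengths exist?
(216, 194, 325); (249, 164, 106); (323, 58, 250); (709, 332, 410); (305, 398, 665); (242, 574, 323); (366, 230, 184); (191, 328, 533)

(194,216,325): 194+216 > 325 → valid
(106,164,249): 106+164 > 249 → valid
(58,250,323): 58+250 ≤ 323 → not valid
(332,410,709): 332+410 > 709 → valid
(305,398,665): 305+398 > 665 → valid
(242,323,574): 242+323 ≤ 574 → not valid
(184,230,366): 184+230 > 366 → valid
(191,328,533): 191+328 ≤ 533 → not valid
5 of the 8 triples form a triangle.

5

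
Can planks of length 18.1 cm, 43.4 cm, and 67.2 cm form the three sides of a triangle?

No

The longest side is 67.2, but the other two sum to only 61.5.
61.5 < 67.2, so the triangle inequality fails.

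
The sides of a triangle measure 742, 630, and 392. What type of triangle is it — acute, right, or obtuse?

Compare the square of the longest side to the sum of squares of the other two: 392² + 630² = 550564 = 742².

right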